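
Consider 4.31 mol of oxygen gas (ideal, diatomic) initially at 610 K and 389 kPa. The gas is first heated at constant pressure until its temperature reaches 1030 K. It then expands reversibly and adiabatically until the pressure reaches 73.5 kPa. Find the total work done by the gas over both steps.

V₁ = nRT₁/P₁ = 4.31×8.314×610/389 = 56.2 L.
Step 1 — Isobaric: P stays 389 kPa; V/T = const ⇒ T₂ = 1030 K, V₂ = 94.9 L.
W = PΔV = 389×(94.9−56.2) kPa·L = 15100 J.
ΔU = nCvΔT = 4.31×20.8×(1030−610) = 37600 J.
Q = ΔU + W = nCpΔT = 52700 J.
State after step 1: P = 389 kPa, V = 94.9 L, T = 1030 K.
Step 2 — Adiabatic: T₂/T₁ = (P₂/P₁)^((γ−1)/γ) ⇒ T₂ = 1030×(0.189)^0.286 = 640 K; V₂ = 312 L.
ΔU = nCvΔT = 4.31×20.8×(640−1030) = -35000 J.
Q = 0 for an adiabatic process, so W = −ΔU = 35000 J.
Net over both steps: W = 50000 J, Q = 52700 J, ΔU = 2670 J.

50000 J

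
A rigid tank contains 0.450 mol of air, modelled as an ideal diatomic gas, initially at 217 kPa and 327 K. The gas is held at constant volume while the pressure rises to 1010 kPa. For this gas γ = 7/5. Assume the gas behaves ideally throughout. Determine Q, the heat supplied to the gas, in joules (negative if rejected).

11200 J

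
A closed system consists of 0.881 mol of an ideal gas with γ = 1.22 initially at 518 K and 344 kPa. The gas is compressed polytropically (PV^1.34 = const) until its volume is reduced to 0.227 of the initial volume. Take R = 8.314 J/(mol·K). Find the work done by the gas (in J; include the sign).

-7320 J

V₁ = nRT₁/P₁ = 0.881×8.314×518/344 = 11.0 L.
Polytropic n=1.34: T₂ = T₁(V₁/V₂)^(n−1) = 518×(4.41)^0.34 = 858 K; P₂ = P₁(V₁/V₂)^n = 2510 kPa.
W = (P₁V₁−P₂V₂)/(n−1) = (344×11.0−2510×2.50)/0.34 = -7320 J.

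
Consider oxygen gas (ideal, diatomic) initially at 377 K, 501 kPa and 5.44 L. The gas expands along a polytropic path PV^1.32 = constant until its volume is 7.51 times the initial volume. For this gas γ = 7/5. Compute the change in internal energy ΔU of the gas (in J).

-3240 J

n = P₁V₁/(RT₁) = 501×5.44/(8.314×377) = 0.870 mol.
Polytropic n=1.32: T₂ = T₁(V₁/V₂)^(n−1) = 377×(0.133)^0.32 = 198 K; P₂ = P₁(V₁/V₂)^n = 35.0 kPa.
For an ideal gas ΔU = nCvΔT with Cv = (5/2)R = 20.8 J/(mol·K).
ΔU = 0.870×20.8×(198−377) = -3240 J.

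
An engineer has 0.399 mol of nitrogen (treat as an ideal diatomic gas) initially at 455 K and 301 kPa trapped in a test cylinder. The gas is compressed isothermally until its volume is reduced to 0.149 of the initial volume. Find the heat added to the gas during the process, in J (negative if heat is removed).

V₁ = nRT₁/P₁ = 0.399×8.314×455/301 = 5.01 L.
Isothermal: T stays 455 K; PV = const ⇒ V₂ = 0.747 L, P₂ = 2020 kPa.
ΔU = 0 (ideal gas, T constant).
W = nRT ln(V₂/V₁) = 0.399×8.314×455×ln(0.149) = -2870 J.
Q = ΔU + W = -2870 J.

-2870 J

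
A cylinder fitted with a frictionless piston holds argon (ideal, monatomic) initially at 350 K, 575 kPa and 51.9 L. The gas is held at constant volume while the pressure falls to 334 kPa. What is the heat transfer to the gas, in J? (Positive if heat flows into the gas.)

-18800 J

n = P₁V₁/(RT₁) = 575×51.9/(8.314×350) = 10.3 mol.
Isochoric: V stays 51.9 L; P/T = const ⇒ T₂ = 203 K, P₂ = 334 kPa.
W = 0 (no volume change).
ΔU = nCvΔT = 10.3×12.5×(203−350) = -18800 J.
Q = ΔU = -18800 J.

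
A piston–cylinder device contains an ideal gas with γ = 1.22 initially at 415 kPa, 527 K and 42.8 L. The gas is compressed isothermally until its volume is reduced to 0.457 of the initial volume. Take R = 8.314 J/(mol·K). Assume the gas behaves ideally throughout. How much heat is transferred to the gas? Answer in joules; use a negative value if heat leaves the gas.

-13900 J

n = P₁V₁/(RT₁) = 415×42.8/(8.314×527) = 4.05 mol.
Isothermal: T stays 527 K; PV = const ⇒ V₂ = 19.6 L, P₂ = 908 kPa.
ΔU = 0 (ideal gas, T constant).
W = nRT ln(V₂/V₁) = 4.05×8.314×527×ln(0.457) = -13900 J.
Q = ΔU + W = -13900 J.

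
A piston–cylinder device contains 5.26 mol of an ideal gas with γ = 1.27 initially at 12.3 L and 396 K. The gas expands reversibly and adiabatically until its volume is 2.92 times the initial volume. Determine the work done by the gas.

16100 J

P₁ = nRT₁/V₁ = 5.26×8.314×396/12.3 = 1410 kPa.
Adiabatic: TV^(γ−1) = const ⇒ T₂ = 396×(0.342)^0.270 = 297 K; PV^γ = const ⇒ P₂ = 361 kPa.
ΔU = nCvΔT = 5.26×30.8×(297−396) = -16100 J.
Q = 0 for an adiabatic process, so W = −ΔU = 16100 J.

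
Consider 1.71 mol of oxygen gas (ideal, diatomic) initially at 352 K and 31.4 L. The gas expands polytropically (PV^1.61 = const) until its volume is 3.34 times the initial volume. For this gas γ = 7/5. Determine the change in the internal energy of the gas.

P₁ = nRT₁/V₁ = 1.71×8.314×352/31.4 = 159 kPa.
Polytropic n=1.61: T₂ = T₁(V₁/V₂)^(n−1) = 352×(0.299)^0.61 = 169 K; P₂ = P₁(V₁/V₂)^n = 22.9 kPa.
For an ideal gas ΔU = nCvΔT with Cv = (5/2)R = 20.8 J/(mol·K).
ΔU = 1.71×20.8×(169−352) = -6520 J.

-6520 J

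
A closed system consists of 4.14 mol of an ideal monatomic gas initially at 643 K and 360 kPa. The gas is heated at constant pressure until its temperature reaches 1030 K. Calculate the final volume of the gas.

98.5 L

V₁ = nRT₁/P₁ = 4.14×8.314×643/360 = 61.5 L.
Isobaric: P stays 360 kPa; V/T = const ⇒ T₂ = 1030 K, V₂ = 98.5 L.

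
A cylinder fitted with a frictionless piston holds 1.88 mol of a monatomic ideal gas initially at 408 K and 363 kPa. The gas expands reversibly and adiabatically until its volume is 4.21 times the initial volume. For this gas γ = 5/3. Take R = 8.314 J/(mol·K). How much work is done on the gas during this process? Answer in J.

V₁ = nRT₁/P₁ = 1.88×8.314×408/363 = 17.6 L.
Adiabatic: TV^(γ−1) = const ⇒ T₂ = 408×(0.238)^0.667 = 156 K; PV^γ = const ⇒ P₂ = 33.1 kPa.
ΔU = nCvΔT = 1.88×12.5×(156−408) = -5900 J.
Q = 0 for an adiabatic process, so W = −ΔU = 5900 J.
Work done on the gas = −W_by = -5900 J.

-5900 J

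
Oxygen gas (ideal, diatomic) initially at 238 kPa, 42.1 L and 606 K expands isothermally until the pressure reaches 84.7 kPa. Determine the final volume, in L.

118 L

Isothermal: T stays 606 K; PV = const ⇒ V₂ = 118 L, P₂ = 84.7 kPa.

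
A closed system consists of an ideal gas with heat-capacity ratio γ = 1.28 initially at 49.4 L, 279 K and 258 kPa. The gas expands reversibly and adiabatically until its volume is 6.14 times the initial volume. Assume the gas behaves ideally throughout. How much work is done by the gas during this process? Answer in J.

n = P₁V₁/(RT₁) = 258×49.4/(8.314×279) = 5.49 mol.
Adiabatic: TV^(γ−1) = const ⇒ T₂ = 279×(0.163)^0.280 = 168 K; PV^γ = const ⇒ P₂ = 25.3 kPa.
ΔU = nCvΔT = 5.49×29.7×(168−279) = -18100 J.
Q = 0 for an adiabatic process, so W = −ΔU = 18100 J.

18100 J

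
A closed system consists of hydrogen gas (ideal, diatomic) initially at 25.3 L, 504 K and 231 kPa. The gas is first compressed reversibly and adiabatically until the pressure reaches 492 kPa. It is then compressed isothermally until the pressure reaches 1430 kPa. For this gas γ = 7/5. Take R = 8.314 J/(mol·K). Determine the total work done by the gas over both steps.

-11300 J

n = P₁V₁/(RT₁) = 231×25.3/(8.314×504) = 1.39 mol.
Step 1 — Adiabatic: T₂/T₁ = (P₂/P₁)^((γ−1)/γ) ⇒ T₂ = 504×(2.13)^0.286 = 626 K; V₂ = 14.7 L.
ΔU = nCvΔT = 1.39×20.8×(626−504) = 3520 J.
Q = 0 for an adiabatic process, so W = −ΔU = -3520 J.
State after step 1: P = 492 kPa, V = 14.7 L, T = 626 K.
Step 2 — Isothermal: T stays 626 K; PV = const ⇒ V₂ = 5.07 L, P₂ = 1430 kPa.
ΔU = 0 (ideal gas, T constant).
W = nRT ln(V₂/V₁) = 1.39×8.314×626×ln(0.344) = -7740 J.
Q = ΔU + W = -7740 J.
Net over both steps: W = -11300 J, Q = -7740 J, ΔU = 3520 J.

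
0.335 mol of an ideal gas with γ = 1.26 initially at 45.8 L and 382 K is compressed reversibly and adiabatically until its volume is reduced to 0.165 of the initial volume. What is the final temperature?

P₁ = nRT₁/V₁ = 0.335×8.314×382/45.8 = 23.2 kPa.
Adiabatic: TV^(γ−1) = const ⇒ T₂ = 382×(6.06)^0.260 = 610 K; PV^γ = const ⇒ P₂ = 225 kPa.

610 K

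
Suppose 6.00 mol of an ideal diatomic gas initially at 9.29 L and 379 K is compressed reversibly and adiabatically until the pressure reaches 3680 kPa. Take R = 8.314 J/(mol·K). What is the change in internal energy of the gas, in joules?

P₁ = nRT₁/V₁ = 6.00×8.314×379/9.29 = 2040 kPa.
Adiabatic: T₂/T₁ = (P₂/P₁)^((γ−1)/γ) ⇒ T₂ = 379×(1.81)^0.286 = 449 K; V₂ = 6.08 L.
For an ideal gas ΔU = nCvΔT with Cv = (5/2)R = 20.8 J/(mol·K).
ΔU = 6.00×20.8×(449−379) = 8720 J.

8720 J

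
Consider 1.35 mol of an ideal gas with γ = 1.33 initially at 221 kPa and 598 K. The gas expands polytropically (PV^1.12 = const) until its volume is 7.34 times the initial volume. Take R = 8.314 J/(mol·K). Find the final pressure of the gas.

23.7 kPa

V₁ = nRT₁/P₁ = 1.35×8.314×598/221 = 30.4 L.
Polytropic n=1.12: T₂ = T₁(V₁/V₂)^(n−1) = 598×(0.136)^0.12 = 471 K; P₂ = P₁(V₁/V₂)^n = 23.7 kPa.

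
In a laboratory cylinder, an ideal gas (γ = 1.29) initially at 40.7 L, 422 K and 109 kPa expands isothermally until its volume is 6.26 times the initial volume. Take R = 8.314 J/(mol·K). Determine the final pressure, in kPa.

17.4 kPa

Isothermal: T stays 422 K; PV = const ⇒ V₂ = 255 L, P₂ = 17.4 kPa.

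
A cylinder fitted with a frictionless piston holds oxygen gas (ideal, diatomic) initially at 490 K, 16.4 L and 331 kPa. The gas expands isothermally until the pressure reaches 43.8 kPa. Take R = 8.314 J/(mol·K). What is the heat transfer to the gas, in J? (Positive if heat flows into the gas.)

11000 J

n = P₁V₁/(RT₁) = 331×16.4/(8.314×490) = 1.33 mol.
Isothermal: T stays 490 K; PV = const ⇒ V₂ = 124 L, P₂ = 43.8 kPa.
ΔU = 0 (ideal gas, T constant).
W = nRT ln(V₂/V₁) = 1.33×8.314×490×ln(7.56) = 11000 J.
Q = ΔU + W = 11000 J.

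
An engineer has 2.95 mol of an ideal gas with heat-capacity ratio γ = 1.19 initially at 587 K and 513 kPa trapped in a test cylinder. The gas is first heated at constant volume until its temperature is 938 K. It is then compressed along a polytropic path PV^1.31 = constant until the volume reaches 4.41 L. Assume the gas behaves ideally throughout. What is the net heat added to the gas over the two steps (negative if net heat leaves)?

81600 J

V₁ = nRT₁/P₁ = 2.95×8.314×587/513 = 28.1 L.
Step 1 — Isochoric: V stays 28.1 L; P/T = const ⇒ T₂ = 938 K, P₂ = 820 kPa.
W = 0 (no volume change).
ΔU = nCvΔT = 2.95×43.8×(938−587) = 45300 J.
Q = ΔU = 45300 J.
State after step 1: P = 820 kPa, V = 28.1 L, T = 938 K.
Step 2 — Polytropic n=1.31: T₂ = T₁(V₁/V₂)^(n−1) = 938×(6.36)^0.31 = 1660 K; P₂ = P₁(V₁/V₂)^n = 9260 kPa.
W = (P₁V₁−P₂V₂)/(n−1) = (820×28.1−9260×4.41)/0.31 = -57500 J.
ΔU = nCvΔT = 2.95×43.8×(1660−938) = 93800 J.
Q = ΔU + W = 36300 J.
Net over both steps: W = -57500 J, Q = 81600 J, ΔU = 139000 J.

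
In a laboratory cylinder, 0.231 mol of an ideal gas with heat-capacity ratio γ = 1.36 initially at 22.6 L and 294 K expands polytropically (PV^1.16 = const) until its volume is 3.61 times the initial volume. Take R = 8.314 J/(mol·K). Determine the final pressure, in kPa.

P₁ = nRT₁/V₁ = 0.231×8.314×294/22.6 = 25.0 kPa.
Polytropic n=1.16: T₂ = T₁(V₁/V₂)^(n−1) = 294×(0.277)^0.16 = 239 K; P₂ = P₁(V₁/V₂)^n = 5.64 kPa.

5.64 kPa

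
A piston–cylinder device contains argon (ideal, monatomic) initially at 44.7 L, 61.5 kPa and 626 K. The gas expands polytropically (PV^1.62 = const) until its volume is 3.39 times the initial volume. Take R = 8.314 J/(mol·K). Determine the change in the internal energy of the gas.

-2190 J

n = P₁V₁/(RT₁) = 61.5×44.7/(8.314×626) = 0.528 mol.
Polytropic n=1.62: T₂ = T₁(V₁/V₂)^(n−1) = 626×(0.295)^0.62 = 294 K; P₂ = P₁(V₁/V₂)^n = 8.51 kPa.
For an ideal gas ΔU = nCvΔT with Cv = (3/2)R = 12.5 J/(mol·K).
ΔU = 0.528×12.5×(294−626) = -2190 J.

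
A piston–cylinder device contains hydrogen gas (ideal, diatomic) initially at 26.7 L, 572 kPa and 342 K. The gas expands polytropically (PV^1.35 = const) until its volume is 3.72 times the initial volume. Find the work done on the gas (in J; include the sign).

n = P₁V₁/(RT₁) = 572×26.7/(8.314×342) = 5.37 mol.
Polytropic n=1.35: T₂ = T₁(V₁/V₂)^(n−1) = 342×(0.269)^0.35 = 216 K; P₂ = P₁(V₁/V₂)^n = 97.1 kPa.
W = (P₁V₁−P₂V₂)/(n−1) = (572×26.7−97.1×99.3)/0.35 = 16100 J.
Work done on the gas = −W_by = -16100 J.

-16100 J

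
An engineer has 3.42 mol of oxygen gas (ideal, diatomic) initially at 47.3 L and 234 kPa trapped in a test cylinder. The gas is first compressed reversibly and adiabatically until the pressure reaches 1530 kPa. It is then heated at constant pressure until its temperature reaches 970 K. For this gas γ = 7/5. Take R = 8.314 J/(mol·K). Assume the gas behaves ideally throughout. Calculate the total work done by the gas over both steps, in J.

T₁ = P₁V₁/(nR) = 234×47.3/(3.42×8.314) = 389 K.
Step 1 — Adiabatic: T₂/T₁ = (P₂/P₁)^((γ−1)/γ) ⇒ T₂ = 389×(6.54)^0.286 = 666 K; V₂ = 12.4 L.
ΔU = nCvΔT = 3.42×20.8×(666−389) = 19600 J.
Q = 0 for an adiabatic process, so W = −ΔU = -19600 J.
State after step 1: P = 1530 kPa, V = 12.4 L, T = 666 K.
Step 2 — Isobaric: P stays 1530 kPa; V/T = const ⇒ T₂ = 970 K, V₂ = 18.0 L.
W = PΔV = 1530×(18.0−12.4) kPa·L = 8650 J.
ΔU = nCvΔT = 3.42×20.8×(970−666) = 21600 J.
Q = ΔU + W = nCpΔT = 30300 J.
Net over both steps: W = -11000 J, Q = 30300 J, ΔU = 41300 J.

-11000 J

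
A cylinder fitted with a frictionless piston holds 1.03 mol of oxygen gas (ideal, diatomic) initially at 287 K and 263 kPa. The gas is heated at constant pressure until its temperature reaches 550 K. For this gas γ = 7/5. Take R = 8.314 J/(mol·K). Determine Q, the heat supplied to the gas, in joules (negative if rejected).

7880 J

V₁ = nRT₁/P₁ = 1.03×8.314×287/263 = 9.34 L.
Isobaric: P stays 263 kPa; V/T = const ⇒ T₂ = 550 K, V₂ = 17.9 L.
W = PΔV = 263×(17.9−9.34) kPa·L = 2250 J.
ΔU = nCvΔT = 1.03×20.8×(550−287) = 5630 J.
Q = ΔU + W = nCpΔT = 7880 J.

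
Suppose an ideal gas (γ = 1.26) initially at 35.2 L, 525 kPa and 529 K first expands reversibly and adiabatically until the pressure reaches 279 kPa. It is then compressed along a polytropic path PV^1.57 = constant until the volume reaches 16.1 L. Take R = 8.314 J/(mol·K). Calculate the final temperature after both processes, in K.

965 K

n = P₁V₁/(RT₁) = 525×35.2/(8.314×529) = 4.20 mol.
Step 1 — Adiabatic: T₂/T₁ = (P₂/P₁)^((γ−1)/γ) ⇒ T₂ = 529×(0.531)^0.206 = 464 K; V₂ = 58.1 L.
ΔU = nCvΔT = 4.20×32.0×(464−529) = -8690 J.
Q = 0 for an adiabatic process, so W = −ΔU = 8690 J.
State after step 1: P = 279 kPa, V = 58.1 L, T = 464 K.
Step 2 — Polytropic n=1.57: T₂ = T₁(V₁/V₂)^(n−1) = 464×(3.61)^0.57 = 965 K; P₂ = P₁(V₁/V₂)^n = 2090 kPa.
W = (P₁V₁−P₂V₂)/(n−1) = (279×58.1−2090×16.1)/0.57 = -30700 J.
ΔU = nCvΔT = 4.20×32.0×(965−464) = 67300 J.
Q = ΔU + W = 36600 J.
Net over both steps: W = -22000 J, Q = 36600 J, ΔU = 58600 J.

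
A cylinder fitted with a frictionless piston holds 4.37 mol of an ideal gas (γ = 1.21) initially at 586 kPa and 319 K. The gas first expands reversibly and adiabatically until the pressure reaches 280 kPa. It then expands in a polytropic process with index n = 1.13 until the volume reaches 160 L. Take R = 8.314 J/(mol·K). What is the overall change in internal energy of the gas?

-15100 J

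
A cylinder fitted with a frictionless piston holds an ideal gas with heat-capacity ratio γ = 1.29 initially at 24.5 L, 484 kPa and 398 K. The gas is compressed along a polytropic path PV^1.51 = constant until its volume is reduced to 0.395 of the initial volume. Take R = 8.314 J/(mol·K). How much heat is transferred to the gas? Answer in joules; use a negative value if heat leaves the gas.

n = P₁V₁/(RT₁) = 484×24.5/(8.314×398) = 3.58 mol.
Polytropic n=1.51: T₂ = T₁(V₁/V₂)^(n−1) = 398×(2.53)^0.51 = 639 K; P₂ = P₁(V₁/V₂)^n = 1970 kPa.
W = (P₁V₁−P₂V₂)/(n−1) = (484×24.5−1970×9.68)/0.51 = -14100 J.
ΔU = nCvΔT = 3.58×28.7×(639−398) = 24800 J.
Q = ΔU + W = 10700 J.

10700 J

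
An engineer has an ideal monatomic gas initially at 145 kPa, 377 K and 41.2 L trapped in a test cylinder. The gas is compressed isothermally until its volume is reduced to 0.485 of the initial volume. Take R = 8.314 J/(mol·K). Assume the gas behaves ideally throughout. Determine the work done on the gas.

4320 J

n = P₁V₁/(RT₁) = 145×41.2/(8.314×377) = 1.91 mol.
Isothermal: T stays 377 K; PV = const ⇒ V₂ = 20.0 L, P₂ = 299 kPa.
W = nRT ln(V₂/V₁) = 1.91×8.314×377×ln(0.485) = -4320 J.
Work done on the gas = −W_by = 4320 J.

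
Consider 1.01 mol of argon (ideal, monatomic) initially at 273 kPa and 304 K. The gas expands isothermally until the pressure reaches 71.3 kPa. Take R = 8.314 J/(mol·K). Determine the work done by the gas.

3430 J

V₁ = nRT₁/P₁ = 1.01×8.314×304/273 = 9.35 L.
Isothermal: T stays 304 K; PV = const ⇒ V₂ = 35.8 L, P₂ = 71.3 kPa.
W = nRT ln(V₂/V₁) = 1.01×8.314×304×ln(3.83) = 3430 J.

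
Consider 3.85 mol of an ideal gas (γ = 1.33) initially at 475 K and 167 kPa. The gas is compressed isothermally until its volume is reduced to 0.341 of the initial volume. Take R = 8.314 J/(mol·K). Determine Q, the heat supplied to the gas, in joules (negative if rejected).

-16400 J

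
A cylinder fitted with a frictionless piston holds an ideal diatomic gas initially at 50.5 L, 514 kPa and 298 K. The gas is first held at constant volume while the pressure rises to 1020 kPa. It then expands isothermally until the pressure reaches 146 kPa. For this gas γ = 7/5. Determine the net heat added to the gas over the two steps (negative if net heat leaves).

n = P₁V₁/(RT₁) = 514×50.5/(8.314×298) = 10.5 mol.
Step 1 — Isochoric: V stays 50.5 L; P/T = const ⇒ T₂ = 591 K, P₂ = 1020 kPa.
W = 0 (no volume change).
ΔU = nCvΔT = 10.5×20.8×(591−298) = 63900 J.
Q = ΔU = 63900 J.
State after step 1: P = 1020 kPa, V = 50.5 L, T = 591 K.
Step 2 — Isothermal: T stays 591 K; PV = const ⇒ V₂ = 353 L, P₂ = 146 kPa.
ΔU = 0 (ideal gas, T constant).
W = nRT ln(V₂/V₁) = 10.5×8.314×591×ln(6.99) = 100000 J.
Q = ΔU + W = 100000 J.
Net over both steps: W = 100000 J, Q = 164000 J, ΔU = 63900 J.

164000 J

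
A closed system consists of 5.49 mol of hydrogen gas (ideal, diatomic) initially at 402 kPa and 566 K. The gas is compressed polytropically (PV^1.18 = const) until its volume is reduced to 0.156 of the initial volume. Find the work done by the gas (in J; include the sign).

-57000 J

V₁ = nRT₁/P₁ = 5.49×8.314×566/402 = 64.3 L.
Polytropic n=1.18: T₂ = T₁(V₁/V₂)^(n−1) = 566×(6.41)^0.18 = 791 K; P₂ = P₁(V₁/V₂)^n = 3600 kPa.
W = (P₁V₁−P₂V₂)/(n−1) = (402×64.3−3600×10.0)/0.18 = -57000 J.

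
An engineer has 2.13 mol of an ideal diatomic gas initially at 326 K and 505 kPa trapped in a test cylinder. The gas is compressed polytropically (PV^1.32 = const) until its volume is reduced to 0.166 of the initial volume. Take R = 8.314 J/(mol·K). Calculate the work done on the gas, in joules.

V₁ = nRT₁/P₁ = 2.13×8.314×326/505 = 11.4 L.
Polytropic n=1.32: T₂ = T₁(V₁/V₂)^(n−1) = 326×(6.02)^0.32 = 579 K; P₂ = P₁(V₁/V₂)^n = 5400 kPa.
W = (P₁V₁−P₂V₂)/(n−1) = (505×11.4−5400×1.90)/0.32 = -14000 J.
Work done on the gas = −W_by = 14000 J.

14000 J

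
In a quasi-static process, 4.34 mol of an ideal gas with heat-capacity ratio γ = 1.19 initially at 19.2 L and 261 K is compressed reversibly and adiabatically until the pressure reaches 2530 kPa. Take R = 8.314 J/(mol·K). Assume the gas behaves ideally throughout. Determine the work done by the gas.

-14800 J

P₁ = nRT₁/V₁ = 4.34×8.314×261/19.2 = 491 kPa.
Adiabatic: T₂/T₁ = (P₂/P₁)^((γ−1)/γ) ⇒ T₂ = 261×(5.16)^0.160 = 339 K; V₂ = 4.84 L.
ΔU = nCvΔT = 4.34×43.8×(339−261) = 14800 J.
Q = 0 for an adiabatic process, so W = −ΔU = -14800 J.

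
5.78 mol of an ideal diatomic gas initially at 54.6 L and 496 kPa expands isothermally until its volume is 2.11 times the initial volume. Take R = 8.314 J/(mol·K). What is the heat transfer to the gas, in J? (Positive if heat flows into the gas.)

20200 J

T₁ = P₁V₁/(nR) = 496×54.6/(5.78×8.314) = 564 K.
Isothermal: T stays 564 K; PV = const ⇒ V₂ = 115 L, P₂ = 235 kPa.
ΔU = 0 (ideal gas, T constant).
W = nRT ln(V₂/V₁) = 5.78×8.314×564×ln(2.11) = 20200 J.
Q = ΔU + W = 20200 J.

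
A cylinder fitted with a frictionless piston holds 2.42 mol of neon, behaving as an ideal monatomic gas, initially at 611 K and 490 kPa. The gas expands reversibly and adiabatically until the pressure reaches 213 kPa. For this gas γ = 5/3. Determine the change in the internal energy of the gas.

-5230 J

V₁ = nRT₁/P₁ = 2.42×8.314×611/490 = 25.1 L.
Adiabatic: T₂/T₁ = (P₂/P₁)^((γ−1)/γ) ⇒ T₂ = 611×(0.435)^0.400 = 438 K; V₂ = 41.4 L.
For an ideal gas ΔU = nCvΔT with Cv = (3/2)R = 12.5 J/(mol·K).
ΔU = 2.42×12.5×(438−611) = -5230 J.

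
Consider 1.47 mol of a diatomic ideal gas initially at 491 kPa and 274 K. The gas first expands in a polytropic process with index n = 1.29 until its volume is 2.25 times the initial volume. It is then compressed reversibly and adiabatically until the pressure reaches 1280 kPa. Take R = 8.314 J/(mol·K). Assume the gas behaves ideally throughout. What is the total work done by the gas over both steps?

-2700 J

V₁ = nRT₁/P₁ = 1.47×8.314×274/491 = 6.82 L.
Step 1 — Polytropic n=1.29: T₂ = T₁(V₁/V₂)^(n−1) = 274×(0.444)^0.29 = 217 K; P₂ = P₁(V₁/V₂)^n = 172 kPa.
W = (P₁V₁−P₂V₂)/(n−1) = (491×6.82−172×15.3)/0.29 = 2420 J.
ΔU = nCvΔT = 1.47×20.8×(217−274) = -1750 J.
Q = ΔU + W = 665 J.
State after step 1: P = 172 kPa, V = 15.3 L, T = 217 K.
Step 2 — Adiabatic: T₂/T₁ = (P₂/P₁)^((γ−1)/γ) ⇒ T₂ = 217×(7.42)^0.286 = 384 K; V₂ = 3.67 L.
ΔU = nCvΔT = 1.47×20.8×(384−217) = 5110 J.
Q = 0 for an adiabatic process, so W = −ΔU = -5110 J.
Net over both steps: W = -2700 J, Q = 665 J, ΔU = 3360 J.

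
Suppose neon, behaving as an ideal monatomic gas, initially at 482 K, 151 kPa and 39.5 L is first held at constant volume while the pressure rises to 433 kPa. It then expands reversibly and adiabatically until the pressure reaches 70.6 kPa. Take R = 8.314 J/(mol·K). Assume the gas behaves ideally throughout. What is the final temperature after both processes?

n = P₁V₁/(RT₁) = 151×39.5/(8.314×482) = 1.49 mol.
Step 1 — Isochoric: V stays 39.5 L; P/T = const ⇒ T₂ = 1380 K, P₂ = 433 kPa.
W = 0 (no volume change).
ΔU = nCvΔT = 1.49×12.5×(1380−482) = 16700 J.
Q = ΔU = 16700 J.
State after step 1: P = 433 kPa, V = 39.5 L, T = 1380 K.
Step 2 — Adiabatic: T₂/T₁ = (P₂/P₁)^((γ−1)/γ) ⇒ T₂ = 1380×(0.163)^0.400 = 669 K; V₂ = 117 L.
ΔU = nCvΔT = 1.49×12.5×(669−1380) = -13200 J.
Q = 0 for an adiabatic process, so W = −ΔU = 13200 J.
Net over both steps: W = 13200 J, Q = 16700 J, ΔU = 3470 J.

669 K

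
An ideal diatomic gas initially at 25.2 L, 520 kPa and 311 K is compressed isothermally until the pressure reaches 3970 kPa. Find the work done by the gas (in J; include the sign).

n = P₁V₁/(RT₁) = 520×25.2/(8.314×311) = 5.07 mol.
Isothermal: T stays 311 K; PV = const ⇒ V₂ = 3.30 L, P₂ = 3970 kPa.
W = nRT ln(V₂/V₁) = 5.07×8.314×311×ln(0.131) = -26600 J.

-26600 J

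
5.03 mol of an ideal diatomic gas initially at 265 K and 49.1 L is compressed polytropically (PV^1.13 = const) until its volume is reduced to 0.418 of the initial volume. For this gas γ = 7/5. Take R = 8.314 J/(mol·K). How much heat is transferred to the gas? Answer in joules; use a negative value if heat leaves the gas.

-6910 J

P₁ = nRT₁/V₁ = 5.03×8.314×265/49.1 = 226 kPa.
Polytropic n=1.13: T₂ = T₁(V₁/V₂)^(n−1) = 265×(2.39)^0.13 = 297 K; P₂ = P₁(V₁/V₂)^n = 605 kPa.
W = (P₁V₁−P₂V₂)/(n−1) = (226×49.1−605×20.5)/0.13 = -10200 J.
ΔU = nCvΔT = 5.03×20.8×(297−265) = 3330 J.
Q = ΔU + W = -6910 J.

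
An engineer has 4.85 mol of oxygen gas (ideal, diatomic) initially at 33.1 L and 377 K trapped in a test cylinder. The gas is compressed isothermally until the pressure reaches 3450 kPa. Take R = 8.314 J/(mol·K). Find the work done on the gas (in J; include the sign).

P₁ = nRT₁/V₁ = 4.85×8.314×377/33.1 = 459 kPa.
Isothermal: T stays 377 K; PV = const ⇒ V₂ = 4.41 L, P₂ = 3450 kPa.
W = nRT ln(V₂/V₁) = 4.85×8.314×377×ln(0.133) = -30700 J.
Work done on the gas = −W_by = 30700 J.

30700 J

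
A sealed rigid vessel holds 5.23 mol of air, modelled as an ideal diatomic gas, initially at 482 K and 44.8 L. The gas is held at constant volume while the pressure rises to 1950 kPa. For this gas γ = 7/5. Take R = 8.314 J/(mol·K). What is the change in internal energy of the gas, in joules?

P₁ = nRT₁/V₁ = 5.23×8.314×482/44.8 = 468 kPa.
Isochoric: V stays 44.8 L; P/T = const ⇒ T₂ = 2010 K, P₂ = 1950 kPa.
For an ideal gas ΔU = nCvΔT with Cv = (5/2)R = 20.8 J/(mol·K).
ΔU = 5.23×20.8×(2010−482) = 166000 J.

166000 J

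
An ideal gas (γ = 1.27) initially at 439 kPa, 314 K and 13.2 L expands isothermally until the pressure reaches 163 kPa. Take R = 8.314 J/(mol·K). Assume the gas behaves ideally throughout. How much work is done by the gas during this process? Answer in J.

n = P₁V₁/(RT₁) = 439×13.2/(8.314×314) = 2.22 mol.
Isothermal: T stays 314 K; PV = const ⇒ V₂ = 35.6 L, P₂ = 163 kPa.
W = nRT ln(V₂/V₁) = 2.22×8.314×314×ln(2.69) = 5740 J.

5740 J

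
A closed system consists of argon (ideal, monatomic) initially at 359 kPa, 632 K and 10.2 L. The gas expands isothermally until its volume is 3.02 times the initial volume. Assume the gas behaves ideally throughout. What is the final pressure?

119 kPa

Isothermal: T stays 632 K; PV = const ⇒ V₂ = 30.8 L, P₂ = 119 kPa.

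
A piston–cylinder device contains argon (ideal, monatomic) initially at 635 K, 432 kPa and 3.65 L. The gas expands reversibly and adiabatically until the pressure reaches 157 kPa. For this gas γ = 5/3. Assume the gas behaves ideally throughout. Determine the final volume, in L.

Adiabatic: T₂/T₁ = (P₂/P₁)^((γ−1)/γ) ⇒ T₂ = 635×(0.363)^0.400 = 424 K; V₂ = 6.70 L.

6.70 L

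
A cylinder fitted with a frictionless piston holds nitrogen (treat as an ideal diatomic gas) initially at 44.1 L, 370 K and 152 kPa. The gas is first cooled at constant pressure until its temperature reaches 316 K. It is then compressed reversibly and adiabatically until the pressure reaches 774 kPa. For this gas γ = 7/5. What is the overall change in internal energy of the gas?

n = P₁V₁/(RT₁) = 152×44.1/(8.314×370) = 2.18 mol.
Step 1 — Isobaric: P stays 152 kPa; V/T = const ⇒ T₂ = 316 K, V₂ = 37.7 L.
W = PΔV = 152×(37.7−44.1) kPa·L = -978 J.
ΔU = nCvΔT = 2.18×20.8×(316−370) = -2450 J.
Q = ΔU + W = nCpΔT = -3420 J.
State after step 1: P = 152 kPa, V = 37.7 L, T = 316 K.
Step 2 — Adiabatic: T₂/T₁ = (P₂/P₁)^((γ−1)/γ) ⇒ T₂ = 316×(5.09)^0.286 = 503 K; V₂ = 11.8 L.
ΔU = nCvΔT = 2.18×20.8×(503−316) = 8470 J.
Q = 0 for an adiabatic process, so W = −ΔU = -8470 J.
Net over both steps: W = -9450 J, Q = -3420 J, ΔU = 6030 J.

6030 J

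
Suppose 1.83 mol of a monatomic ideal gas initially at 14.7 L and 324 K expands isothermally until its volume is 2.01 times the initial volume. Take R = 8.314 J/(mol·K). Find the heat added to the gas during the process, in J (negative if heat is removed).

3440 J

P₁ = nRT₁/V₁ = 1.83×8.314×324/14.7 = 335 kPa.
Isothermal: T stays 324 K; PV = const ⇒ V₂ = 29.5 L, P₂ = 167 kPa.
ΔU = 0 (ideal gas, T constant).
W = nRT ln(V₂/V₁) = 1.83×8.314×324×ln(2.01) = 3440 J.
Q = ΔU + W = 3440 J.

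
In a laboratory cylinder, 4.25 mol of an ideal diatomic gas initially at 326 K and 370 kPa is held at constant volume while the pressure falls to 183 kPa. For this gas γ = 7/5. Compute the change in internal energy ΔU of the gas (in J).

V₁ = nRT₁/P₁ = 4.25×8.314×326/370 = 31.1 L.
Isochoric: V stays 31.1 L; P/T = const ⇒ T₂ = 161 K, P₂ = 183 kPa.
For an ideal gas ΔU = nCvΔT with Cv = (5/2)R = 20.8 J/(mol·K).
ΔU = 4.25×20.8×(161−326) = -14600 J.

-14600 J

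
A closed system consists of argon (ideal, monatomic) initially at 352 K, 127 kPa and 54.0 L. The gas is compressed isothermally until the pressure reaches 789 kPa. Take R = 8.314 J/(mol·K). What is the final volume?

Isothermal: T stays 352 K; PV = const ⇒ V₂ = 8.69 L, P₂ = 789 kPa.

8.69 L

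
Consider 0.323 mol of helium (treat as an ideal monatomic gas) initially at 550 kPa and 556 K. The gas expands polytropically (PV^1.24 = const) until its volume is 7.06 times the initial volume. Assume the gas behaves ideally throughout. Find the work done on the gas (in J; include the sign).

-2330 J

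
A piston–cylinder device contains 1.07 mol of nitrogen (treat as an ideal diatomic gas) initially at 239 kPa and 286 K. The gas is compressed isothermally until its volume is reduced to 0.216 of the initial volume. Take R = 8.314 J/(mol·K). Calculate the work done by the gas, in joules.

-3900 J

V₁ = nRT₁/P₁ = 1.07×8.314×286/239 = 10.6 L.
Isothermal: T stays 286 K; PV = const ⇒ V₂ = 2.30 L, P₂ = 1110 kPa.
W = nRT ln(V₂/V₁) = 1.07×8.314×286×ln(0.216) = -3900 J.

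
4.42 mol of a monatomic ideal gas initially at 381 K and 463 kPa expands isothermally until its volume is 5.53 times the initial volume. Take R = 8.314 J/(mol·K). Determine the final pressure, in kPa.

83.7 kPa

V₁ = nRT₁/P₁ = 4.42×8.314×381/463 = 30.2 L.
Isothermal: T stays 381 K; PV = const ⇒ V₂ = 167 L, P₂ = 83.7 kPa.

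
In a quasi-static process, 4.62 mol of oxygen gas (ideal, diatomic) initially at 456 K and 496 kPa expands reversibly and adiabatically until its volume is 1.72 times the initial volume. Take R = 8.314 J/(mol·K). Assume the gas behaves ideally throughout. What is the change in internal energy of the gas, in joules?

V₁ = nRT₁/P₁ = 4.62×8.314×456/496 = 35.3 L.
Adiabatic: TV^(γ−1) = const ⇒ T₂ = 456×(0.581)^0.400 = 367 K; PV^γ = const ⇒ P₂ = 232 kPa.
For an ideal gas ΔU = nCvΔT with Cv = (5/2)R = 20.8 J/(mol·K).
ΔU = 4.62×20.8×(367−456) = -8540 J.

-8540 J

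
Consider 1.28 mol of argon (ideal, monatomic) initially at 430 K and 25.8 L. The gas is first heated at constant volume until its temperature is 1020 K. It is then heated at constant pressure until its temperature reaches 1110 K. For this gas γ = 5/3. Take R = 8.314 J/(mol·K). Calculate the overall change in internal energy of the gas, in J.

P₁ = nRT₁/V₁ = 1.28×8.314×430/25.8 = 177 kPa.
Step 1 — Isochoric: V stays 25.8 L; P/T = const ⇒ T₂ = 1020 K, P₂ = 421 kPa.
W = 0 (no volume change).
ΔU = nCvΔT = 1.28×12.5×(1020−430) = 9420 J.
Q = ΔU = 9420 J.
State after step 1: P = 421 kPa, V = 25.8 L, T = 1020 K.
Step 2 — Isobaric: P stays 421 kPa; V/T = const ⇒ T₂ = 1110 K, V₂ = 28.1 L.
W = PΔV = 421×(28.1−25.8) kPa·L = 958 J.
ΔU = nCvΔT = 1.28×12.5×(1110−1020) = 1440 J.
Q = ΔU + W = nCpΔT = 2390 J.
Net over both steps: W = 958 J, Q = 11800 J, ΔU = 10900 J.

10900 J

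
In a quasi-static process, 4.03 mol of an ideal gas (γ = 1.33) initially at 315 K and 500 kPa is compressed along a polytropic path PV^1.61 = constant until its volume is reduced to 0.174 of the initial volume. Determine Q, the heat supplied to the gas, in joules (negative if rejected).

V₁ = nRT₁/P₁ = 4.03×8.314×315/500 = 21.1 L.
Polytropic n=1.61: T₂ = T₁(V₁/V₂)^(n−1) = 315×(5.75)^0.61 = 915 K; P₂ = P₁(V₁/V₂)^n = 8350 kPa.
W = (P₁V₁−P₂V₂)/(n−1) = (500×21.1−8350×3.67)/0.61 = -33000 J.
ΔU = nCvΔT = 4.03×25.2×(915−315) = 61000 J.
Q = ΔU + W = 28000 J.

28000 J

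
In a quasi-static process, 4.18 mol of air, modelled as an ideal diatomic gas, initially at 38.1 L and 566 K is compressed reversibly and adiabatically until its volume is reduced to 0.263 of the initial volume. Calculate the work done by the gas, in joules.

-34700 J

P₁ = nRT₁/V₁ = 4.18×8.314×566/38.1 = 516 kPa.
Adiabatic: TV^(γ−1) = const ⇒ T₂ = 566×(3.80)^0.400 = 966 K; PV^γ = const ⇒ P₂ = 3350 kPa.
ΔU = nCvΔT = 4.18×20.8×(966−566) = 34700 J.
Q = 0 for an adiabatic process, so W = −ΔU = -34700 J.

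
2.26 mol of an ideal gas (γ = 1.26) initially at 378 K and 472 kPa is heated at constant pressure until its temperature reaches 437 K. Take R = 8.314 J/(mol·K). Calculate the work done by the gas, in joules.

1110 J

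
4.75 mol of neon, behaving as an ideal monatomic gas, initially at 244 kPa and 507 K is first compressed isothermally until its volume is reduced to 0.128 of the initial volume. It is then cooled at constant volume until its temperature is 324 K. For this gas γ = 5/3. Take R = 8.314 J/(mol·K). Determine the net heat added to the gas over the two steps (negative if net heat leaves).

V₁ = nRT₁/P₁ = 4.75×8.314×507/244 = 82.1 L.
Step 1 — Isothermal: T stays 507 K; PV = const ⇒ V₂ = 10.5 L, P₂ = 1910 kPa.
ΔU = 0 (ideal gas, T constant).
W = nRT ln(V₂/V₁) = 4.75×8.314×507×ln(0.128) = -41200 J.
Q = ΔU + W = -41200 J.
State after step 1: P = 1910 kPa, V = 10.5 L, T = 507 K.
Step 2 — Isochoric: V stays 10.5 L; P/T = const ⇒ T₂ = 324 K, P₂ = 1220 kPa.
W = 0 (no volume change).
ΔU = nCvΔT = 4.75×12.5×(324−507) = -10800 J.
Q = ΔU = -10800 J.
Net over both steps: W = -41200 J, Q = -52000 J, ΔU = -10800 J.

-52000 J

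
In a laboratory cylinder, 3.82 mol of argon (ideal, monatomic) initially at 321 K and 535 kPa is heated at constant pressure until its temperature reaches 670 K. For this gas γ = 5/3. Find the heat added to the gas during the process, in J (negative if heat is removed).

V₁ = nRT₁/P₁ = 3.82×8.314×321/535 = 19.1 L.
Isobaric: P stays 535 kPa; V/T = const ⇒ T₂ = 670 K, V₂ = 39.8 L.
W = PΔV = 535×(39.8−19.1) kPa·L = 11100 J.
ΔU = nCvΔT = 3.82×12.5×(670−321) = 16600 J.
Q = ΔU + W = nCpΔT = 27700 J.

27700 J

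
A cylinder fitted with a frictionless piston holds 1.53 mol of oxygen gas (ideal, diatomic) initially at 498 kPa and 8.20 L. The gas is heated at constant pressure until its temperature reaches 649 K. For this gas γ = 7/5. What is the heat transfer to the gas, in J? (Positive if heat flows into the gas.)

14600 J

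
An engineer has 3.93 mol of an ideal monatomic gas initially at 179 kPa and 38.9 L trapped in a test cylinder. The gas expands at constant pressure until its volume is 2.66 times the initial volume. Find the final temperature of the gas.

567 K

T₁ = P₁V₁/(nR) = 179×38.9/(3.93×8.314) = 213 K.
Isobaric: P stays 179 kPa; V/T = const ⇒ T₂ = 567 K, V₂ = 103 L.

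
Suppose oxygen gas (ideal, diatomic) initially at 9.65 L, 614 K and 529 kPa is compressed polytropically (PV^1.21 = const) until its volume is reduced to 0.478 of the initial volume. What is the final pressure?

1290 kPa

Polytropic n=1.21: T₂ = T₁(V₁/V₂)^(n−1) = 614×(2.09)^0.21 = 717 K; P₂ = P₁(V₁/V₂)^n = 1290 kPa.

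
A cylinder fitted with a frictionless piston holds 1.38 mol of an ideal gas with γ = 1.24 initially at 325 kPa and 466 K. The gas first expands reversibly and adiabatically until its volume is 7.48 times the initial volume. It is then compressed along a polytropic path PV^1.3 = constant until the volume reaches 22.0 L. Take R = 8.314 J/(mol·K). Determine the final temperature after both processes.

482 K

V₁ = nRT₁/P₁ = 1.38×8.314×466/325 = 16.5 L.
Step 1 — Adiabatic: TV^(γ−1) = const ⇒ T₂ = 466×(0.134)^0.240 = 288 K; PV^γ = const ⇒ P₂ = 26.8 kPa.
ΔU = nCvΔT = 1.38×34.6×(288−466) = -8530 J.
Q = 0 for an adiabatic process, so W = −ΔU = 8530 J.
State after step 1: P = 26.8 kPa, V = 123 L, T = 288 K.
Step 2 — Polytropic n=1.3: T₂ = T₁(V₁/V₂)^(n−1) = 288×(5.59)^0.30 = 482 K; P₂ = P₁(V₁/V₂)^n = 251 kPa.
W = (P₁V₁−P₂V₂)/(n−1) = (26.8×123−251×22.0)/0.30 = -7430 J.
ΔU = nCvΔT = 1.38×34.6×(482−288) = 9290 J.
Q = ΔU + W = 1860 J.
Net over both steps: W = 1100 J, Q = 1860 J, ΔU = 760 J.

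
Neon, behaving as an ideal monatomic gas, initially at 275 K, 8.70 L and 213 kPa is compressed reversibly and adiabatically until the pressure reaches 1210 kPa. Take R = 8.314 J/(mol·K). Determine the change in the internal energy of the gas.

n = P₁V₁/(RT₁) = 213×8.70/(8.314×275) = 0.811 mol.
Adiabatic: T₂/T₁ = (P₂/P₁)^((γ−1)/γ) ⇒ T₂ = 275×(5.68)^0.400 = 551 K; V₂ = 3.07 L.
For an ideal gas ΔU = nCvΔT with Cv = (3/2)R = 12.5 J/(mol·K).
ΔU = 0.811×12.5×(551−275) = 2790 J.

2790 J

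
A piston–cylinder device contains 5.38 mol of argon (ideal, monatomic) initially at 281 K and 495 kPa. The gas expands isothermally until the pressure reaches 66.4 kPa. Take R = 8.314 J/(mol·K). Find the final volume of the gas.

V₁ = nRT₁/P₁ = 5.38×8.314×281/495 = 25.4 L.
Isothermal: T stays 281 K; PV = const ⇒ V₂ = 189 L, P₂ = 66.4 kPa.

189 L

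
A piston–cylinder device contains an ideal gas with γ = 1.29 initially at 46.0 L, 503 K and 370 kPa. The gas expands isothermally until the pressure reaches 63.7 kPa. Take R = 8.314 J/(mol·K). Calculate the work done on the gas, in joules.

n = P₁V₁/(RT₁) = 370×46.0/(8.314×503) = 4.07 mol.
Isothermal: T stays 503 K; PV = const ⇒ V₂ = 267 L, P₂ = 63.7 kPa.
W = nRT ln(V₂/V₁) = 4.07×8.314×503×ln(5.81) = 29900 J.
Work done on the gas = −W_by = -29900 J.

-29900 J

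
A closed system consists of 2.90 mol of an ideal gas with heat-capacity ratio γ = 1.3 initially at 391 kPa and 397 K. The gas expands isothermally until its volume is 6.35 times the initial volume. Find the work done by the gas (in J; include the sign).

17700 J

V₁ = nRT₁/P₁ = 2.90×8.314×397/391 = 24.5 L.
Isothermal: T stays 397 K; PV = const ⇒ V₂ = 155 L, P₂ = 61.6 kPa.
W = nRT ln(V₂/V₁) = 2.90×8.314×397×ln(6.35) = 17700 J.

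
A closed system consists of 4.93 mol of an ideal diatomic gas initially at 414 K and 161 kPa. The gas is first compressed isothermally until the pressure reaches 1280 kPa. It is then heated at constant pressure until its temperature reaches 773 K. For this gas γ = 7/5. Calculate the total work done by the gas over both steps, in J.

-20500 J

V₁ = nRT₁/P₁ = 4.93×8.314×414/161 = 105 L.
Step 1 — Isothermal: T stays 414 K; PV = const ⇒ V₂ = 13.3 L, P₂ = 1280 kPa.
ΔU = 0 (ideal gas, T constant).
W = nRT ln(V₂/V₁) = 4.93×8.314×414×ln(0.126) = -35200 J.
Q = ΔU + W = -35200 J.
State after step 1: P = 1280 kPa, V = 13.3 L, T = 414 K.
Step 2 — Isobaric: P stays 1280 kPa; V/T = const ⇒ T₂ = 773 K, V₂ = 24.8 L.
W = PΔV = 1280×(24.8−13.3) kPa·L = 14700 J.
ΔU = nCvΔT = 4.93×20.8×(773−414) = 36800 J.
Q = ΔU + W = nCpΔT = 51500 J.
Net over both steps: W = -20500 J, Q = 16300 J, ΔU = 36800 J.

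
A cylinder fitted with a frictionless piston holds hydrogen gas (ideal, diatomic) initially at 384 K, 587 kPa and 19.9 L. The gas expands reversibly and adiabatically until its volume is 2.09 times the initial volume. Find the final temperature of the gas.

Adiabatic: TV^(γ−1) = const ⇒ T₂ = 384×(0.478)^0.400 = 286 K; PV^γ = const ⇒ P₂ = 209 kPa.

286 K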